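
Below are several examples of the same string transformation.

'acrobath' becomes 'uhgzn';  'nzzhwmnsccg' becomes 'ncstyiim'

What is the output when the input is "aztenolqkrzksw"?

kturwqxfqyc

Looking at the pairs, the operation is to shift every letter 6 places forward in the alphabet (wrapping around), then delete the first 3 characters.
So "aztenolqkrzksw" becomes "kturwqxfqyc".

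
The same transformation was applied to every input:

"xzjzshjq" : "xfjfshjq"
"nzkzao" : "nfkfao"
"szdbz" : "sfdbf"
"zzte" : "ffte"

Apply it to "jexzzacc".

In each case the input is transformed by: replace every "z" with "f".
On "jexzzacc" that produces "jexffacc".

jexffacc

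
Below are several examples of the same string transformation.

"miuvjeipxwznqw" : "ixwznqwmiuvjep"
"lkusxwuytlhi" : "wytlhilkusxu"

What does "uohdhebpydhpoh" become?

bydhpohuohdhep

Each output is the input with this applied: swap the front and back halves of the string, then swap the first and last characters.
"uohdhebpydhpoh" → "pydhpohuohdheb" → "bydhpohuohdhep".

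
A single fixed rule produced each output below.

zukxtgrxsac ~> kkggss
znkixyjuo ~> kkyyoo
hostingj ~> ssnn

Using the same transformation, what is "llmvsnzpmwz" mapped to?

What's happening: keep one character in every 3, starting at position 3 (positions 3rd, 6th, 9th, ...), then double every character.
"llmvsnzpmwz" → "mmnnmm".

mmnnmm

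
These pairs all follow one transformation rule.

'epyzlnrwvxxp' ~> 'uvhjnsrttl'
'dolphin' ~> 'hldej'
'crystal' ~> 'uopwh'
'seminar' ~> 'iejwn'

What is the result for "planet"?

What's happening: delete the first 2 characters, then shift every letter 4 places backward in the alphabet (wrapping around).
Starting from "planet": after the first operation, "anet"; after the second, "wjap".

wjap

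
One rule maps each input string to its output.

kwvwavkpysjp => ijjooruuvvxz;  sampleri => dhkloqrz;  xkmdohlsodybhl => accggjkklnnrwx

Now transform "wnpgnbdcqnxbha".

aabcfgmmmopvwz

Rule — shift every letter 1 place backward in the alphabet (wrapping around), then sort the characters into alphabetical order.
"wnpgnbdcqnxbha" → "vmofmacbpmwagz" → "aabcfgmmmopvwz".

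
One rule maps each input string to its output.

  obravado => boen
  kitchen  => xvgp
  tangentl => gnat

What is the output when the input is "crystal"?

The transformation: shift every letter 13 places forward in the alphabet (wrapping around) — i.e. ROT13, then keep only the first 4 characters.
Doing the same to "crystal": "pelf".

pelf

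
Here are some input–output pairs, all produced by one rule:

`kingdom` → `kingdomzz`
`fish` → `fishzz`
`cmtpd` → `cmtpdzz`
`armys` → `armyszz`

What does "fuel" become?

In each case the input is transformed by: append "zz".
So "fuel" becomes "fuelzz".

fuelzz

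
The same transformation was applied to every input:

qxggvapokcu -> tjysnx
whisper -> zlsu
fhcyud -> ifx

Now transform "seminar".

vpqu

In each case the input is transformed by: keep every other character starting from the first (positions 1st, 3rd, 5th, ...), then shift every letter 3 places forward in the alphabet (wrapping around).
For "seminar", step one produces "smnr"; step two turns that into "vpqu".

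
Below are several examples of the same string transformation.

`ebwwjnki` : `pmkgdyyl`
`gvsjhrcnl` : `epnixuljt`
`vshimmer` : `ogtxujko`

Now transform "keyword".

The rule is to shift every letter 2 places forward in the alphabet (wrapping around), then move the last 3 characters to the front (rotate right by 3).
"keyword" → "mgayqtf" → "qtfmgay".

qtfmgay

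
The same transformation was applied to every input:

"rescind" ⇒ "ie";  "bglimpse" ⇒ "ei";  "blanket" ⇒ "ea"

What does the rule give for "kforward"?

ao

Each output is the input with this applied: move the last 3 characters to the front (rotate right by 3), then keep only the vowels.
Starting from "kforward": after the first operation, "ardkforw"; after the second, "ao".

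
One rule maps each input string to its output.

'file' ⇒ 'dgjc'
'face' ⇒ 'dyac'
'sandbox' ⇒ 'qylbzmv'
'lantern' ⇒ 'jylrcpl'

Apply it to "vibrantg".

tgzpylre

In each case the input is transformed by: shift every letter 2 places backward in the alphabet (wrapping around).
So "vibrantg" becomes "tgzpylre".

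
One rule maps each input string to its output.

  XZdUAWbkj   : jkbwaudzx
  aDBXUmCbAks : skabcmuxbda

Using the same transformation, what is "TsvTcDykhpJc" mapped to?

cjphkydctvst

In each case the input is transformed by: reverse the string, then convert every letter to lowercase.
Applying both steps to "TsvTcDykhpJc": "cJphkyDcTvsT", then "cjphkydctvst".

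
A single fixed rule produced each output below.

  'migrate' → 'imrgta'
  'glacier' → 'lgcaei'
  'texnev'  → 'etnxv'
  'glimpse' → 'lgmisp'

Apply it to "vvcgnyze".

The transformation: swap each adjacent pair of characters (1↔2, 3↔4, ...), then delete the last character.
For "vvcgnyze" the result is "vvgcyne".

vvgcyne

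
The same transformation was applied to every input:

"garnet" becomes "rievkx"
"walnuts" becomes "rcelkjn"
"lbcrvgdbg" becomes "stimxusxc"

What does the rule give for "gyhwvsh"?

What's happening: shift every letter 9 places backward in the alphabet (wrapping around), then move the first character to the end.
"gyhwvsh" → "xpynmjy" → "pynmjyx".

pynmjyx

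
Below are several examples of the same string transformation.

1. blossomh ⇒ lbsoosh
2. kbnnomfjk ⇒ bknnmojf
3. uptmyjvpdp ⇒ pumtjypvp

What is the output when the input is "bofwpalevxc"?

In each case the input is transformed by: swap each adjacent pair of characters (1↔2, 3↔4, ...), then delete the last character.
For "bofwpalevxc", step one produces "obwfapelxvc"; step two turns that into "obwfapelxv".

obwfapelxv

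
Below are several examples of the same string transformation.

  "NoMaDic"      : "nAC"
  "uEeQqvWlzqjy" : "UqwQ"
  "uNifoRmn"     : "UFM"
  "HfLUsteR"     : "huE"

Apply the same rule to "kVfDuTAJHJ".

The transformation: flip the case of every letter, then keep one character in every 3, starting at position 1 (positions 1st, 4th, 7th, ...).
"kVfDuTAJHJ" → "KvFdUtajhj" → "Kdaj".
(Check on "NoMaDic": → "nOmAdIC" → "nAC" ✓)

Kdaj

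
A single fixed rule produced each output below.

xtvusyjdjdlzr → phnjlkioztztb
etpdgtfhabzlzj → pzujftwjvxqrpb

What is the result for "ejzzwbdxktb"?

The pattern: move the last 2 characters to the front (rotate right by 2), then shift every letter 10 places backward in the alphabet (wrapping around).
For "ejzzwbdxktb", step one produces "tbejzzwbdxk"; step two turns that into "jruzppmrtna".

jruzppmrtna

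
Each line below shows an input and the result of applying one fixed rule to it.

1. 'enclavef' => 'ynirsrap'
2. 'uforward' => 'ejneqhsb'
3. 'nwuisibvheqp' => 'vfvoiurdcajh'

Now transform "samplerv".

The transformation: move the first 3 characters to the end (rotate left by 3), then shift every letter 13 places forward in the alphabet (wrapping around) — i.e. ROT13.
Applying that to "samplerv" gives "cyreifnz".

cyreifnz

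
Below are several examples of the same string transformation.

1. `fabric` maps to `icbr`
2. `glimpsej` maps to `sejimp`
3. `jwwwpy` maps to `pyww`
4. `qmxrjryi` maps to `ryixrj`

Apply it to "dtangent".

The transformation: delete the first 2 characters, then swap the front and back halves of the string.
Doing the same to "dtangent": "entang".
(Check on "qmxrjryi": → "xrjryi" → "ryixrj" ✓)

entang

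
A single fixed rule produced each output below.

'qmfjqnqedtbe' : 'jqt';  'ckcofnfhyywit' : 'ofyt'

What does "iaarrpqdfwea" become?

The transformation: keep one character in every 3, starting at position 1 (positions 1st, 4th, 7th, ...), then delete the first character.
Applying both steps to "iaarrpqdfwea": "irqw", then "rqw".

rqw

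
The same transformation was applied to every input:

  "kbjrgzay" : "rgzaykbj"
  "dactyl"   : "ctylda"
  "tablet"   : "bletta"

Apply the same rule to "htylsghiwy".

sghiwyhtyl

The transformation: move the last character to the front, then swap the front and back halves of the string.
Applying both steps to "htylsghiwy": "yhtylsghiw", then "sghiwyhtyl".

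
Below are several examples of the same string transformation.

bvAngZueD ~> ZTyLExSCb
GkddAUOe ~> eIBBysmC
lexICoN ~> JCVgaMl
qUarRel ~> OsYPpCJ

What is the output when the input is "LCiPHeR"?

jaGnfCp

Looking at the pairs, the operation is to flip the case of every letter, then shift every letter 2 places backward in the alphabet (wrapping around).
"LCiPHeR" → "jaGnfCp".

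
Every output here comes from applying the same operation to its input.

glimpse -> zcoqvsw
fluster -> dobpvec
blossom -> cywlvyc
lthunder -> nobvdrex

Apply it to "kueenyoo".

iyyueoox

The rule is to move the last 3 characters to the front (rotate right by 3), then shift every letter 10 places forward in the alphabet (wrapping around).
Applying both steps to "kueenyoo": "yookueen", then "iyyueoox".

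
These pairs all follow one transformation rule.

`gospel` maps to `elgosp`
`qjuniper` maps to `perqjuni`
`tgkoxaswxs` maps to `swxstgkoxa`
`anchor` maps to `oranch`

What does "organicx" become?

icxorgan

The rule is to swap the front and back halves of the string, then move the first character to the end.
"organicx" → "nicxorga" → "icxorgan".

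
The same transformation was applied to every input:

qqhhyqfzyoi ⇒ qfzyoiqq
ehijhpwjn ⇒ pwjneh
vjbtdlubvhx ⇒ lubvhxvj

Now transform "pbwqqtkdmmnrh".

tkdmmnrhpb

In each case the input is transformed by: move the first 2 characters to the end (rotate left by 2), then delete the first 3 characters.
Working it through for "pbwqqtkdmmnrh": intermediate "wqqtkdmmnrhpb", final "tkdmmnrhpb".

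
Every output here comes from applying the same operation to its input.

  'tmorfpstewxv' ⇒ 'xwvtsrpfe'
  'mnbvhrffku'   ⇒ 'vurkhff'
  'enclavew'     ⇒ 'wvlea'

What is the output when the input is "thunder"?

rned

The pattern: delete the first 3 characters, then sort the characters into reverse alphabetical order.
"thunder" → "nder" → "rned".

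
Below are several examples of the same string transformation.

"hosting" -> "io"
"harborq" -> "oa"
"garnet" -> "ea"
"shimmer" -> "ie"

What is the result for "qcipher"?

ie

In each case the input is transformed by: move the first 2 characters to the end (rotate left by 2), then keep only the vowels.
On "qcipher" that produces "ie".
(Check on "harborq": → "rborqha" → "oa" ✓)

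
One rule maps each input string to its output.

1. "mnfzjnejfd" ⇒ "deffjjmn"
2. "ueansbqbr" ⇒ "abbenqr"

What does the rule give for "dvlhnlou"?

Looking at the pairs, the operation is to sort the characters into alphabetical order, then delete the last 2 characters.
Applying both steps to "dvlhnlou": "dhllnouv", then "dhllno".

dhllno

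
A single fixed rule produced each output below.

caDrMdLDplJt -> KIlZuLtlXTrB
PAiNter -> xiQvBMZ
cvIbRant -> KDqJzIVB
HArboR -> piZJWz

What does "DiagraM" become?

lQIOZIu

Looking at the pairs, the operation is to shift every letter 8 places forward in the alphabet (wrapping around), then flip the case of every letter.
On "DiagraM": the first step gives "LqioziU", and the second then gives "lQIOZIu".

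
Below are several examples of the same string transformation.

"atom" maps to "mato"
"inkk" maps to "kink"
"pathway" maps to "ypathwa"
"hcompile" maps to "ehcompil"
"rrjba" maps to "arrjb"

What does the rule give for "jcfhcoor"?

rjcfhcoo

Rule — move the last character to the front.
On "jcfhcoor" that produces "rjcfhcoo".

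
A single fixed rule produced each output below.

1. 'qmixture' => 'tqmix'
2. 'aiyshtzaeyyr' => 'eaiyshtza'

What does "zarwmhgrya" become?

Looking at the pairs, the operation is to delete the last 3 characters, then move the last character to the front.
On "zarwmhgrya": the first step gives "zarwmhg", and the second then gives "gzarwmh".

gzarwmh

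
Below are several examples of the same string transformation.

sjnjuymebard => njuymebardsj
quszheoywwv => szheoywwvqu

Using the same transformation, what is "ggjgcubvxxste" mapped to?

jgcubvxxstegg

Looking at the pairs, the operation is to move the first 2 characters to the end (rotate left by 2).
Doing the same to "ggjgcubvxxste": "jgcubvxxstegg".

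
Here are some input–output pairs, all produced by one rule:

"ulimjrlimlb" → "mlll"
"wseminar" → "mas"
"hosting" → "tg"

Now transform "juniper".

ir

Each output is the input with this applied: move the first 2 characters to the end (rotate left by 2), then keep one character in every 3, starting at position 2 (positions 2nd, 5th, 8th, ...).
Working it through for "juniper": intermediate "niperju", final "ir".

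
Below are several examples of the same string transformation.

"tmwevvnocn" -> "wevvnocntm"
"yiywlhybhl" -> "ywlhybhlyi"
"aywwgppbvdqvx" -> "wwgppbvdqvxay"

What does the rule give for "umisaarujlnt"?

isaarujlntum

The pattern: move the first 2 characters to the end (rotate left by 2).
For "umisaarujlnt" the result is "isaarujlntum".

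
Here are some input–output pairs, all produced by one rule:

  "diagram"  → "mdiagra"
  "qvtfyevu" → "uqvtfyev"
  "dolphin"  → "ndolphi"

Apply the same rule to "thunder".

rthunde

The pattern: move the last character to the front.
Doing the same to "thunder": "rthunde".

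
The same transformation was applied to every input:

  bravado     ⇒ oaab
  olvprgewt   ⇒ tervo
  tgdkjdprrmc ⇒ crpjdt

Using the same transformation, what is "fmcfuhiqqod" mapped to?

Each output is the input with this applied: keep every other character starting from the first (positions 1st, 3rd, 5th, ...), then reverse the string.
"fmcfuhiqqod" → "fcuiqd" → "dqiucf".
(Check on "olvprgewt": → "ovret" → "tervo" ✓)

dqiucf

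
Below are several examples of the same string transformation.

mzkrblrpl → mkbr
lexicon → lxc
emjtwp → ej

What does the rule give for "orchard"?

The pattern: keep every other character starting from the first (positions 1st, 3rd, 5th, ...), then delete the last character.
Starting from "orchard": after the first operation, "ocad"; after the second, "oca".

oca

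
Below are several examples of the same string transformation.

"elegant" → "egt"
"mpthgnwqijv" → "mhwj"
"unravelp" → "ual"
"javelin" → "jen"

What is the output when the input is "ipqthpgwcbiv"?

itgb

In each case the input is transformed by: keep one character in every 3, starting at position 1 (positions 1st, 4th, 7th, ...).
On "ipqthpgwcbiv" that produces "itgb".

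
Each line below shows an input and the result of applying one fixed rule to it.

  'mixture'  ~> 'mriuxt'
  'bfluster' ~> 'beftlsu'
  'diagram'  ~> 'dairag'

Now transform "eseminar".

What's happening: delete the last character, then take characters alternately from the front and the back (1st, last, 2nd, 2nd-last, ...).
Working it through for "eseminar": intermediate "esemina", final "easneim".

easneim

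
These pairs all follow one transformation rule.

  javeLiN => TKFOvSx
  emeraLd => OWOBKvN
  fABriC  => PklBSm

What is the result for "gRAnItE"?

What's happening: shift every letter 10 places forward in the alphabet (wrapping around), then flip the case of every letter.
Doing the same to "gRAnItE": "QbkXsDo".
(Check on "emeraLd": → "owobkVn" → "OWOBKvN" ✓)

QbkXsDo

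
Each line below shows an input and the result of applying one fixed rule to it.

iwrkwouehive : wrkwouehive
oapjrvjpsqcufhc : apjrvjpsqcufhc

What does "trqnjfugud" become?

The rule is to delete the first character.
Applying that to "trqnjfugud" gives "rqnjfugud".

rqnjfugud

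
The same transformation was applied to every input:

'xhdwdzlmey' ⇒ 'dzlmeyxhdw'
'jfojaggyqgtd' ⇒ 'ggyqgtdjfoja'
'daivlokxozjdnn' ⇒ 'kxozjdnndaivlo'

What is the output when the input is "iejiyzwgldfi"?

zwgldfiiejiy

The rule is to move the last character to the front, then swap the front and back halves of the string.
Working it through for "iejiyzwgldfi": intermediate "iiejiyzwgldf", final "zwgldfiiejiy".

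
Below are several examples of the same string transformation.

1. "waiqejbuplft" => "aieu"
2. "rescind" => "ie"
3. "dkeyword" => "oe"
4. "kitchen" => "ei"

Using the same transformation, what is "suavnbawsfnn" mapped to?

Looking at the pairs, the operation is to move the last 3 characters to the front (rotate right by 3), then keep only the vowels.
Applying that to "suavnbawsfnn" gives "uaa".

uaa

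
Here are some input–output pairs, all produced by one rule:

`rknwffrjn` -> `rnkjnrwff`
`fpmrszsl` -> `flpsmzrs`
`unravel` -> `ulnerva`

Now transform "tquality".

The pattern: take characters alternately from the front and the back (1st, last, 2nd, 2nd-last, ...).
"tquality" → "tyqtuial".

tyqtuial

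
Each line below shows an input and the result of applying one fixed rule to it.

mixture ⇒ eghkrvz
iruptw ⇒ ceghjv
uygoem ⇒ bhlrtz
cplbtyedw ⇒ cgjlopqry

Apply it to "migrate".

Each output is the input with this applied: shift every letter 13 places forward in the alphabet (wrapping around) — i.e. ROT13, then sort the characters into alphabetical order.
Applying that to "migrate" gives "egnrtvz".

egnrtvz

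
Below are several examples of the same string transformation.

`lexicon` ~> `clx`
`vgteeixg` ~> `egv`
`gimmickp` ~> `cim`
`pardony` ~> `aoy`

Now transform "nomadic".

aio

Rule — sort the characters into alphabetical order, then keep one character in every 3, starting at position 1 (positions 1st, 4th, 7th, ...).
On "nomadic": the first step gives "acdimno", and the second then gives "aio".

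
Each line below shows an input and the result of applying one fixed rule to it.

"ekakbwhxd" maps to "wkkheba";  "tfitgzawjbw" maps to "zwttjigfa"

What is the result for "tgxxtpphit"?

xxttpphg

The rule is to delete the last 2 characters, then sort the characters into reverse alphabetical order.
Starting from "tgxxtpphit": after the first operation, "tgxxtpph"; after the second, "xxttpphg".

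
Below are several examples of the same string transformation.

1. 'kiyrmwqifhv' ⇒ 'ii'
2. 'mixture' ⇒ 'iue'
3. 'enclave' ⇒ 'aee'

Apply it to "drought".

ou

The transformation: move the first character to the end, then keep only the vowels.
Starting from "drought": after the first operation, "roughtd"; after the second, "ou".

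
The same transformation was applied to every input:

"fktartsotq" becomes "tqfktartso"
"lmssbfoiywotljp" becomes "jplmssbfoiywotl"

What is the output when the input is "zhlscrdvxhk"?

hkzhlscrdvx

In each case the input is transformed by: move the last 2 characters to the front (rotate right by 2).
Doing the same to "zhlscrdvxhk": "hkzhlscrdvx".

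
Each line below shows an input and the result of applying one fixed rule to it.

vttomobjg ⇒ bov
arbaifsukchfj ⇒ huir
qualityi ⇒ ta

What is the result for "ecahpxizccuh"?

cihe

Looking at the pairs, the operation is to reverse the string, then keep one character in every 3, starting at position 3 (positions 3rd, 6th, 9th, ...).
For "ecahpxizccuh", step one produces "hucczixphace"; step two turns that into "cihe".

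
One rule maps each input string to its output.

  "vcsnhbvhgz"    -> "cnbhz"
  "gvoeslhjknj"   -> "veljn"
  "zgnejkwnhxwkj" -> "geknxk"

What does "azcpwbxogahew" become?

zpboae

Looking at the pairs, the operation is to keep every other character starting from the second (positions 2nd, 4th, 6th, ...).
Doing the same to "azcpwbxogahew": "zpboae".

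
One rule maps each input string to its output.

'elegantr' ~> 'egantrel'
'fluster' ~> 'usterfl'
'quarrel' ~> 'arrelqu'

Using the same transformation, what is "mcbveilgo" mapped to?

bveilgomc

Rule — move the first 2 characters to the end (rotate left by 2).
"mcbveilgo" → "bveilgomc".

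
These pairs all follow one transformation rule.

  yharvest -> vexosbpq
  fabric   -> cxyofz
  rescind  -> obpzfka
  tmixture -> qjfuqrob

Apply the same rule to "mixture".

In each case the input is transformed by: shift every letter 3 places backward in the alphabet (wrapping around).
"mixture" → "jfuqrob".

jfuqrob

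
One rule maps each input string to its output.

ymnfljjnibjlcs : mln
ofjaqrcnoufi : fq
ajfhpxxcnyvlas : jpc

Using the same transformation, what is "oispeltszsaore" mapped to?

The transformation: keep one character in every 3, starting at position 2 (positions 2nd, 5th, 8th, ...), then delete the last 2 characters.
On "oispeltszsaore": the first step gives "iesae", and the second then gives "ies".

ies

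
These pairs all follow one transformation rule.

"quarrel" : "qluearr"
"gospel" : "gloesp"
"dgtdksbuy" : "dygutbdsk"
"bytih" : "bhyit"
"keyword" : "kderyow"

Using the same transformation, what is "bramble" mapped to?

In each case the input is transformed by: take characters alternately from the front and the back (1st, last, 2nd, 2nd-last, ...).
For "bramble" the result is "berlabm".

berlabm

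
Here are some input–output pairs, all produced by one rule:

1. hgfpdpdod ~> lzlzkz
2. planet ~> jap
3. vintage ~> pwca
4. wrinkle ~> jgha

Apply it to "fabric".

ney

The transformation: delete the first 3 characters, then shift every letter 4 places backward in the alphabet (wrapping around).
For "fabric" the result is "ney".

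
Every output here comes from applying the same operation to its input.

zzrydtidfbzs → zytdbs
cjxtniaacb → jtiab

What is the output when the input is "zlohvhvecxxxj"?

In each case the input is transformed by: keep every other character starting from the second (positions 2nd, 4th, 6th, ...).
So "zlohvhvecxxxj" becomes "lhhexx".

lhhexx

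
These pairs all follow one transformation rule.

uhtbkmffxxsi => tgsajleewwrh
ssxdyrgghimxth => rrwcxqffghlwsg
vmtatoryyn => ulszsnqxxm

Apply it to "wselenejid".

The rule is to shift every letter 1 place backward in the alphabet (wrapping around).
"wselenejid" → "vrdkdmdihc".

vrdkdmdihc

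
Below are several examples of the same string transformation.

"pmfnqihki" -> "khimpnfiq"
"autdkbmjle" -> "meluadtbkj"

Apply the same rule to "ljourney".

Looking at the pairs, the operation is to swap each adjacent pair of characters (1↔2, 3↔4, ...), then move the last 3 characters to the front (rotate right by 3).
Working it through for "ljourney": intermediate "jluonrye", final "ryejluon".

ryejluon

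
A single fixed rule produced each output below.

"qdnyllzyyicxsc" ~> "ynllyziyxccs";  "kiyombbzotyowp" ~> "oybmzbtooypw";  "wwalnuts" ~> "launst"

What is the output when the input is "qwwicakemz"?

iwacekzm

What's happening: swap each adjacent pair of characters (1↔2, 3↔4, ...), then delete the first 2 characters.
For "qwwicakemz", step one produces "wqiwacekzm"; step two turns that into "iwacekzm".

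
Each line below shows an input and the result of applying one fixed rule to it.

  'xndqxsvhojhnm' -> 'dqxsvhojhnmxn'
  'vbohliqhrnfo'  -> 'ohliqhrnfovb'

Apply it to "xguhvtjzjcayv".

Looking at the pairs, the operation is to move the first 2 characters to the end (rotate left by 2).
For "xguhvtjzjcayv" the result is "uhvtjzjcayvxg".

uhvtjzjcayvxg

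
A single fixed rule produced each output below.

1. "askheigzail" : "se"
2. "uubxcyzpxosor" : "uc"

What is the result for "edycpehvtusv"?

The transformation: keep one character in every 3, starting at position 2 (positions 2nd, 5th, 8th, ...), then delete the last 2 characters.
"edycpehvtusv" → "dpvs" → "dp".

dp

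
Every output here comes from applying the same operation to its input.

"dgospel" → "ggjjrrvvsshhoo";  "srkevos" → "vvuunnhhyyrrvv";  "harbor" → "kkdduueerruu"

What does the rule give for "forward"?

iirruuzzdduugg

The rule is to shift every letter 3 places forward in the alphabet (wrapping around), then double every character.
For "forward", step one produces "iruzdug"; step two turns that into "iirruuzzdduugg".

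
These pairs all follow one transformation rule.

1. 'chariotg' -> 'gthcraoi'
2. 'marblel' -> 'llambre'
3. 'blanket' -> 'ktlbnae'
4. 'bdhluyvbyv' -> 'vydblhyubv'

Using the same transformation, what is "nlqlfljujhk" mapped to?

jklnlqlfujh

Rule — swap each adjacent pair of characters (1↔2, 3↔4, ...), then move the last 2 characters to the front (rotate right by 2).
Applying that to "nlqlfljujhk" gives "jklnlqlfujh".
(Check on "blanket": → "lbnaekt" → "ktlbnae" ✓)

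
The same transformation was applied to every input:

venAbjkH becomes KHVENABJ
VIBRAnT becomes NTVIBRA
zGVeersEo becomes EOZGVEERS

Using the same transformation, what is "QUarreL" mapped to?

ELQUARR

Looking at the pairs, the operation is to move the last 2 characters to the front (rotate right by 2), then convert every letter to uppercase.
"QUarreL" → "eLQUarr" → "ELQUARR".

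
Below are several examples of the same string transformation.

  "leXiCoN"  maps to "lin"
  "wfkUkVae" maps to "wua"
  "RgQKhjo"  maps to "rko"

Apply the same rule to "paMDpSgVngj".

Rule — keep one character in every 3, starting at position 1 (positions 1st, 4th, 7th, ...), then convert every letter to lowercase.
Starting from "paMDpSgVngj": after the first operation, "pDgg"; after the second, "pdgg".

pdgg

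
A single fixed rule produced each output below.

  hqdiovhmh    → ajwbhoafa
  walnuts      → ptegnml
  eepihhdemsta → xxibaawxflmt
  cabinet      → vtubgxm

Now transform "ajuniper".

tcngbixk

In each case the input is transformed by: shift every letter 7 places backward in the alphabet (wrapping around).
For "ajuniper" the result is "tcngbixk".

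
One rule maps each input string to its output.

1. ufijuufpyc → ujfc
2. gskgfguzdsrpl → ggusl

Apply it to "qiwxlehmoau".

qxha

What's happening: keep one character in every 3, starting at position 1 (positions 1st, 4th, 7th, ...).
"qiwxlehmoau" → "qxha".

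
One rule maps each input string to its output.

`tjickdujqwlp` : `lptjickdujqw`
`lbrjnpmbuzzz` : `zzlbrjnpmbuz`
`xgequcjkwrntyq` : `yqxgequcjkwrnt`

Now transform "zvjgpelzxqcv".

cvzvjgpelzxq

The pattern: move the last 2 characters to the front (rotate right by 2).
So "zvjgpelzxqcv" becomes "cvzvjgpelzxq".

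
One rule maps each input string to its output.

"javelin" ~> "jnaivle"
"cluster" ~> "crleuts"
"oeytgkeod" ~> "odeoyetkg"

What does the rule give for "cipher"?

crieph

The rule is to take characters alternately from the front and the back (1st, last, 2nd, 2nd-last, ...).
So "cipher" becomes "crieph".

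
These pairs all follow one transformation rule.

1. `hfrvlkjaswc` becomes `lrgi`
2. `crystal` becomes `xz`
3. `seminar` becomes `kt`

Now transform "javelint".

grz

Each output is the input with this applied: keep one character in every 3, starting at position 2 (positions 2nd, 5th, 8th, ...), then shift every letter 6 places forward in the alphabet (wrapping around).
On "javelint" that produces "grz".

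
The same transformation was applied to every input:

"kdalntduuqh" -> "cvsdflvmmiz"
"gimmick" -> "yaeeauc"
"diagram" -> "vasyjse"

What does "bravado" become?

The pattern: shift every letter 8 places backward in the alphabet (wrapping around).
Doing the same to "bravado": "tjsnsvg".

tjsnsvg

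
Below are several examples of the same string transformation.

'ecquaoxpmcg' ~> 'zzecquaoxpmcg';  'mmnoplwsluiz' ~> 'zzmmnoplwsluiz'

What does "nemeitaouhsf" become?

Looking at the pairs, the operation is to prepend "zz".
On "nemeitaouhsf" that produces "zznemeitaouhsf".

zznemeitaouhsf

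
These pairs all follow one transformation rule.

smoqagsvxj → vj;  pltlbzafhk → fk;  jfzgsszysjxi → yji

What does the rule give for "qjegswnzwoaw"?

zow

The rule is to keep every other character starting from the second (positions 2nd, 4th, 6th, ...), then delete the first 3 characters.
Starting from "qjegswnzwoaw": after the first operation, "jgwzow"; after the second, "zow".
(Check on "pltlbzafhk": → "llzfk" → "fk" ✓)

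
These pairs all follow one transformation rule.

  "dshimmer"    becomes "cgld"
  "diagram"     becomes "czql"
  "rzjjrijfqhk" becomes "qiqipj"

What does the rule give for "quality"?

pzhx

The pattern: shift every letter 1 place backward in the alphabet (wrapping around), then keep every other character starting from the first (positions 1st, 3rd, 5th, ...).
On "quality" that produces "pzhx".
(Check on "dshimmer": → "crghlldq" → "cgld" ✓)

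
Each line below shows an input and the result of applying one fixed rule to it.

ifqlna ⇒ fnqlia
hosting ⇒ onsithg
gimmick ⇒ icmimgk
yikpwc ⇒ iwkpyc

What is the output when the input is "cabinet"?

aebnict

Each output is the input with this applied: take characters alternately from the front and the back (1st, last, 2nd, 2nd-last, ...), then move the first 2 characters to the end (rotate left by 2).
On "cabinet": the first step gives "ctaebni", and the second then gives "aebnict".
(Check on "ifqlna": → "iafnql" → "fnqlia" ✓)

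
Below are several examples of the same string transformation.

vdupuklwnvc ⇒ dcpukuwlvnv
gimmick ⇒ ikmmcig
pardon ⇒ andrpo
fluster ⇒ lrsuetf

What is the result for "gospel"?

olpsge

The rule is to swap the first and last characters, then swap each adjacent pair of characters (1↔2, 3↔4, ...).
Starting from "gospel": after the first operation, "lospeg"; after the second, "olpsge".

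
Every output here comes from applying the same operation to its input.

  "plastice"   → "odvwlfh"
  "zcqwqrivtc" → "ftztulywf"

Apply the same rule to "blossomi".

The rule is to shift every letter 3 places forward in the alphabet (wrapping around), then delete the first character.
Working it through for "blossomi": intermediate "eorvvrpl", final "orvvrpl".
(Check on "zcqwqrivtc": → "cftztulywf" → "ftztulywf" ✓)

orvvrpl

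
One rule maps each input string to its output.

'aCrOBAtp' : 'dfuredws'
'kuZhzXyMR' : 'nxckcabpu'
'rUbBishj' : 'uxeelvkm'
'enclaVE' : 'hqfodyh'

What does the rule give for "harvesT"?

The transformation: shift every letter 3 places forward in the alphabet (wrapping around), then convert every letter to lowercase.
Working it through for "harvesT": intermediate "kduyhvW", final "kduyhvw".

kduyhvw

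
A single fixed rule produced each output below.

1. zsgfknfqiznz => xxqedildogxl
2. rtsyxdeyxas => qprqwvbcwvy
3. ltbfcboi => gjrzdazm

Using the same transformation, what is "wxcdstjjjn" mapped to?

luvabqrhhh

In each case the input is transformed by: shift every letter 2 places backward in the alphabet (wrapping around), then move the last character to the front.
On "wxcdstjjjn": the first step gives "uvabqrhhhl", and the second then gives "luvabqrhhh".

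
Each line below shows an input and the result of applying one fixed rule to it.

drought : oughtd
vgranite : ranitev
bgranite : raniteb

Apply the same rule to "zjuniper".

uniperz

The rule is to move the first 2 characters to the end (rotate left by 2), then delete the last character.
Starting from "zjuniper": after the first operation, "uniperzj"; after the second, "uniperz".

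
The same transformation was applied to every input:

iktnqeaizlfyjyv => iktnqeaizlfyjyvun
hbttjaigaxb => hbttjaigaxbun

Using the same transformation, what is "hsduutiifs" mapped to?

hsduutiifsun

The rule is to append "un".
On "hsduutiifs" that produces "hsduutiifsun".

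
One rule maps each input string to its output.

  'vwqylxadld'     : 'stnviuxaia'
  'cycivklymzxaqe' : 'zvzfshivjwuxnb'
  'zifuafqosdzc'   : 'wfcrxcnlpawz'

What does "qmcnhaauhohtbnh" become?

njzkexxreleqyke

Rule — shift every letter 3 places backward in the alphabet (wrapping around).
Applying that to "qmcnhaauhohtbnh" gives "njzkexxreleqyke".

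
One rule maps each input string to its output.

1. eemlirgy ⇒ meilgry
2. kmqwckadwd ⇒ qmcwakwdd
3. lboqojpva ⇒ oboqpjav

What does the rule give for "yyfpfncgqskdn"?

fyfpcnqgksnd

The transformation: delete the first character, then swap each adjacent pair of characters (1↔2, 3↔4, ...).
"yyfpfncgqskdn" → "yfpfncgqskdn" → "fyfpcnqgksnd".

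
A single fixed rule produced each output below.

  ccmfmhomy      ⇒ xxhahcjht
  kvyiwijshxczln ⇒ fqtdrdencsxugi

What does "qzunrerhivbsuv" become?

lupimzmcdqwnpq

Looking at the pairs, the operation is to shift every letter 5 places backward in the alphabet (wrapping around).
So "qzunrerhivbsuv" becomes "lupimzmcdqwnpq".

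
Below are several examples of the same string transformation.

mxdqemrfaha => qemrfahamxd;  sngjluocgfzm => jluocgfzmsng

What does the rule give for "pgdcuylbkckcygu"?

Each output is the input with this applied: move the first 3 characters to the end (rotate left by 3).
For "pgdcuylbkckcygu" the result is "cuylbkckcygupgd".

cuylbkckcygupgd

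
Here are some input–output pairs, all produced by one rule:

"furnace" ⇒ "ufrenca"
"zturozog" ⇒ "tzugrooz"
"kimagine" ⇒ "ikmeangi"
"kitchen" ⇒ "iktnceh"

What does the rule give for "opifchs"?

The rule is to move the first character to the end, then take characters alternately from the front and the back (1st, last, 2nd, 2nd-last, ...).
"opifchs" → "pifchso" → "poisfhc".

poisfhc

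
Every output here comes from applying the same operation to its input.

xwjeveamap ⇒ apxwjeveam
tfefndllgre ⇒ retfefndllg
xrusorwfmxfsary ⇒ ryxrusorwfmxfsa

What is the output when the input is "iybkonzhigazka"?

Rule — move the last 2 characters to the front (rotate right by 2).
For "iybkonzhigazka" the result is "kaiybkonzhigaz".

kaiybkonzhigaz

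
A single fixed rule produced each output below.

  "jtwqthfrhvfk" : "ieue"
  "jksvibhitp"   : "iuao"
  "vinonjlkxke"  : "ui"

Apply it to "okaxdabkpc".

In each case the input is transformed by: shift every letter 1 place backward in the alphabet (wrapping around), then keep only the vowels.
Starting from "okaxdabkpc": after the first operation, "njzwczajob"; after the second, "ao".
(Check on "jtwqthfrhvfk": → "isvpsgeqguej" → "ieue" ✓)

ao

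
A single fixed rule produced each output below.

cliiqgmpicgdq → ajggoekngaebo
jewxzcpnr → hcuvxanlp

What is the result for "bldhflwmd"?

zjbfdjukb

The pattern: shift every letter 2 places backward in the alphabet (wrapping around).
Applying that to "bldhflwmd" gives "zjbfdjukb".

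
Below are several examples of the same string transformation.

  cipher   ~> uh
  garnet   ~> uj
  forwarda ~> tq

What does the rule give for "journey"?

Looking at the pairs, the operation is to shift every letter 10 places backward in the alphabet (wrapping around), then keep only the last 2 characters.
Working it through for "journey": intermediate "zekhduo", final "uo".
(Check on "garnet": → "wqhduj" → "uj" ✓)

uo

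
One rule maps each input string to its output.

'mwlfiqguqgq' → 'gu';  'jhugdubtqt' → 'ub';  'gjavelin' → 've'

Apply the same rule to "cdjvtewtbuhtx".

bu

The rule is to move the last 3 characters to the front (rotate right by 3), then keep only the last 2 characters.
Applying both steps to "cdjvtewtbuhtx": "htxcdjvtewtbu", then "bu".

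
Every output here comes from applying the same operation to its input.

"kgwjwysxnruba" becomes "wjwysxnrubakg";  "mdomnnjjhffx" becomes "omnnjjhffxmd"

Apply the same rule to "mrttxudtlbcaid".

What's happening: move the first 2 characters to the end (rotate left by 2).
Applying that to "mrttxudtlbcaid" gives "ttxudtlbcaidmr".

ttxudtlbcaidmr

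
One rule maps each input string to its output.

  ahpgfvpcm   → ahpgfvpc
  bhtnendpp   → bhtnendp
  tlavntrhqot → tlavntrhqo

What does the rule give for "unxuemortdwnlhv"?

Looking at the pairs, the operation is to delete the last character.
Doing the same to "unxuemortdwnlhv": "unxuemortdwnlh".

unxuemortdwnlh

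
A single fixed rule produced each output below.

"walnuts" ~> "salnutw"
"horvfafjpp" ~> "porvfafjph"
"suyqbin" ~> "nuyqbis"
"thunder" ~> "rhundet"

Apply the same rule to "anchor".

rnchoa

What's happening: swap the first and last characters.
"anchor" → "rnchoa".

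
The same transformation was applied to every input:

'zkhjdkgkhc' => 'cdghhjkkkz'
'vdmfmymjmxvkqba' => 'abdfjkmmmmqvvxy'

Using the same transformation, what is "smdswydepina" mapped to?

What's happening: sort the characters into alphabetical order.
Doing the same to "smdswydepina": "addeimnpsswy".

addeimnpsswy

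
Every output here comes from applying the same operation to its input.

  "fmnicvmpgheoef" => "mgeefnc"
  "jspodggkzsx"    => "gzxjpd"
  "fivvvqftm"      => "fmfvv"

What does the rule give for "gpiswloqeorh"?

The transformation: keep every other character starting from the first (positions 1st, 3rd, 5th, ...), then move the first 3 characters to the end (rotate left by 3).
Working it through for "gpiswloqeorh": intermediate "giwoer", final "oergiw".

oergiw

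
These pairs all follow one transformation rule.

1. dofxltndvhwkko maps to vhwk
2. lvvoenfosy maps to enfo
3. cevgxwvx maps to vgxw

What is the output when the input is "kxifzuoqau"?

zuoq

Rule — move the last 2 characters to the front (rotate right by 2), then keep only the last 4 characters.
Starting from "kxifzuoqau": after the first operation, "aukxifzuoq"; after the second, "zuoq".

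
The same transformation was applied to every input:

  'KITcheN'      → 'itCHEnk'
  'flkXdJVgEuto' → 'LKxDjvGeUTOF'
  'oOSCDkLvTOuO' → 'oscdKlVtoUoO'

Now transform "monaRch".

Looking at the pairs, the operation is to flip the case of every letter, then move the first character to the end.
Applying both steps to "monaRch": "MONArCH", then "ONArCHM".

ONArCHM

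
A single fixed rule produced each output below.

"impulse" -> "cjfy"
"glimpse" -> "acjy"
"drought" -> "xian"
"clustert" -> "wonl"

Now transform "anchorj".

uwid

Each output is the input with this applied: shift every letter 6 places backward in the alphabet (wrapping around), then keep every other character starting from the first (positions 1st, 3rd, 5th, ...).
Applying both steps to "anchorj": "uhwbild", then "uwid".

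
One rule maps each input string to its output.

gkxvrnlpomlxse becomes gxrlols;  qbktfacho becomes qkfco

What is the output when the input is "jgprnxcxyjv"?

jpncyv

The pattern: keep every other character starting from the first (positions 1st, 3rd, 5th, ...).
For "jgprnxcxyjv" the result is "jpncyv".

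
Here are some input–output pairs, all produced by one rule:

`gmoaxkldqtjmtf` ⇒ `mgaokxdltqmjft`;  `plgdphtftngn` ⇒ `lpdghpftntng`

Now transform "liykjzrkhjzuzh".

Each output is the input with this applied: swap each adjacent pair of characters (1↔2, 3↔4, ...).
For "liykjzrkhjzuzh" the result is "ilkyzjkrjhuzhz".

ilkyzjkrjhuzhz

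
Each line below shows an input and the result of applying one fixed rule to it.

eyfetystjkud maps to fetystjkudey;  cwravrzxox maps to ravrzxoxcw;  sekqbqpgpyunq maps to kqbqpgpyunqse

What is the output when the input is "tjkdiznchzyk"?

Rule — move the first 2 characters to the end (rotate left by 2).
Doing the same to "tjkdiznchzyk": "kdiznchzyktj".

kdiznchzyktj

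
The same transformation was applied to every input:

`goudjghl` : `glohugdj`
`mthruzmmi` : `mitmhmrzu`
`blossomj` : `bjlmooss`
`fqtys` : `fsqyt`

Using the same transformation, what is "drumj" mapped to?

djrmu

In each case the input is transformed by: take characters alternately from the front and the back (1st, last, 2nd, 2nd-last, ...).
Doing the same to "drumj": "djrmu".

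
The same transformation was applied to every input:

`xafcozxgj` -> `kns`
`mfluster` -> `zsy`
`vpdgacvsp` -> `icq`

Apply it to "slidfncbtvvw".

fyv

The rule is to shift every letter 13 places forward in the alphabet (wrapping around) — i.e. ROT13, then keep only the first 3 characters.
On "slidfncbtvvw": the first step gives "fyvqsapogiij", and the second then gives "fyv".
(Check on "xafcozxgj": → "knspbmktw" → "kns" ✓)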